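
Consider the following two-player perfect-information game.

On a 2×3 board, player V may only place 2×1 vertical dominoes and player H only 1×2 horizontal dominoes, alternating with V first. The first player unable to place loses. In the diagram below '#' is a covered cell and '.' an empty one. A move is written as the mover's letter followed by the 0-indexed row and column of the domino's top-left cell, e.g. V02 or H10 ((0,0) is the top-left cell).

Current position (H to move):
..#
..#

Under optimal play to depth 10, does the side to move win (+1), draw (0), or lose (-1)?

value(..#/..#, H) = +1

ply 1, H at ..#/..# | H00=+1→###/..#*; H10=+1→..#/###
ply 2: ###/..# is terminal -1 (V); from ..#/..# depth 10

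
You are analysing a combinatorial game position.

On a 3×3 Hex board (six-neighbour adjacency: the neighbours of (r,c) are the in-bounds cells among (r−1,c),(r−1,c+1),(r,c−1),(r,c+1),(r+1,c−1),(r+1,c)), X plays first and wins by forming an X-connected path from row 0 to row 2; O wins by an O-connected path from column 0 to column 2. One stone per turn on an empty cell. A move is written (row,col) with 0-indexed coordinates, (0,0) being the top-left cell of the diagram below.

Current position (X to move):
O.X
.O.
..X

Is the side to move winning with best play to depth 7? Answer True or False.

[O.X/.O./..X] X move#1: (0,1):-1/OXX/.O./..X, (1,0):-1/O.X/XO./..X, (1,2):+1/O.X/.OX/..X*, (2,0):-1/O.X/.O./X.X, (2,1):-1/O.X/.O./.XX
[O.X/.OX/..X] end (terminal -1, O#2); searched O.X/.O./..X to 7

X winning at [O.X/.O./..X]: True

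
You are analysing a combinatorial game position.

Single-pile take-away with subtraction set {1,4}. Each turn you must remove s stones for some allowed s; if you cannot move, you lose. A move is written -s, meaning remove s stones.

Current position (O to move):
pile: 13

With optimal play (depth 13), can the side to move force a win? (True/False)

O winning at [13]: True

p1 O@[13]: -1[12]+1* -4[9]-1
p2 X@[12]: -1[11]-1* -4[8]-1
p3 O@[11]: -1[10]+1* -4[7]+1
p4 X@[10]: -1[9]-1* -4[6]-1
p5 O@[9]: -1[8]-1 -4[5]+1*
p6 X@[5]: -1[4]-1* -4[1]-1
p7 O@[4]: -1[3]-1 -4[0]+1*
p8 X@[0] terminal -1; root [13] d13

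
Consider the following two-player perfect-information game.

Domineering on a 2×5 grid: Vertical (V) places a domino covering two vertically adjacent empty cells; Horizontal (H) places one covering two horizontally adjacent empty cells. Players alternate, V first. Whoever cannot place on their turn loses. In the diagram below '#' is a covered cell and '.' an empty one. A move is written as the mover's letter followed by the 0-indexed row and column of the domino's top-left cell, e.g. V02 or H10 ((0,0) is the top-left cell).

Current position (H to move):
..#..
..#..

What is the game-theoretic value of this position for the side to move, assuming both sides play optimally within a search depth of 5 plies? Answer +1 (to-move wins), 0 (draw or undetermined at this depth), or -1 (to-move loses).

ply 1, H at ..#../..#.. | H00=-1→###../..#..*; H03=-1→..###/..#..; H10=-1→..#../###..; H13=-1→..#../..###
ply 2, V at ###../..#.. | V03=+1→####./..##.*; V04=+1→###.#/..#.#
ply 3, H at ####./..##. | H10=-1→####./####.*
ply 4, V at ####./####. | V04=+1→#####/#####*
ply 5: #####/##### is terminal -1 (H); from ..#../..#.. depth 5

value(..#../..#.., H) = -1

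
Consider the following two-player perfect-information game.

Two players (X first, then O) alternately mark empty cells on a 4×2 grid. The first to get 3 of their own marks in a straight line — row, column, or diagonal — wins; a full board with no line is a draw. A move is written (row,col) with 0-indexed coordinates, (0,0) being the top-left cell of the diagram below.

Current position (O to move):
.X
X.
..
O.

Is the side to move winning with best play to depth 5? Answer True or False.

ply 1, O at .X/X./../O. | (0,0)=+0→OX/X./../O.*; (1,1)=+0→.X/XO/../O.; (2,0)=+0→.X/X./O./O.; (2,1)=+0→.X/X./.O/O.; (3,1)=+0→.X/X./../OO
ply 2, X at OX/X./../O. | (1,1)=+0→OX/XX/../O.*; (2,0)=+0→OX/X./X./O.; (2,1)=+0→OX/X./.X/O.; (3,1)=+0→OX/X./../OX
ply 3, O at OX/XX/../O. | (2,0)=-1→OX/XX/O./O.; (2,1)=+0→OX/XX/.O/O.*; (3,1)=-1→OX/XX/../OO
ply 4, X at OX/XX/.O/O. | (2,0)=+0→OX/XX/XO/O.*; (3,1)=+0→OX/XX/.O/OX
ply 5, O at OX/XX/XO/O. | (3,1)=+0→OX/XX/XO/OO*
ply 6: OX/XX/XO/OO is terminal +0 (X); from .X/X./../O. depth 5

O winning at [.X/X./../O.]: False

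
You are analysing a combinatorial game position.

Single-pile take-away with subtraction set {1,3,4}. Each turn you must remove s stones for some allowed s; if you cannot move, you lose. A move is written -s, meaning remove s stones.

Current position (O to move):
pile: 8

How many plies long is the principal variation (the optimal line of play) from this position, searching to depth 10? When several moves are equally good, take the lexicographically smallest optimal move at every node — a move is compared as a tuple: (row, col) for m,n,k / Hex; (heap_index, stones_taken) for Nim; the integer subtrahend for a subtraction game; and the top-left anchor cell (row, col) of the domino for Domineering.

PV length from [8]: 5 plies

ply 1, O at 8 | -1=+1→7*; -3=-1→5; -4=-1→4
ply 2, X at 7 | -1=-1→6*; -3=-1→4; -4=-1→3
ply 3, O at 6 | -1=-1→5; -3=-1→3; -4=+1→2*
ply 4, X at 2 | -1=-1→1*
ply 5, O at 1 | -1=+1→0*
ply 6: 0 is terminal -1 (X); from 8 depth 10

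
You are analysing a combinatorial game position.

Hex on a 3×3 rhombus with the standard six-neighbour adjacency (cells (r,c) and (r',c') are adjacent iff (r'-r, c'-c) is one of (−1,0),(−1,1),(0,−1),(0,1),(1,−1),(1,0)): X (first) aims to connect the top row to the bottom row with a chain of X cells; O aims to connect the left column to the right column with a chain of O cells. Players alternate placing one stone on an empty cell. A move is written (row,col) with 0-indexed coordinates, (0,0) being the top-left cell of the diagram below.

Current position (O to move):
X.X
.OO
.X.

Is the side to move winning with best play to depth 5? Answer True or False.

O winning at [X.X/.OO/.X.]: True

p1 O@[X.X/.OO/.X.]: (0,1)[XOX/.OO/.X.]+1* (1,0)[X.X/OOO/.X.]+1 (2,0)[X.X/.OO/OX.]+1 (2,2)[X.X/.OO/.XO]+1
p2 X@[XOX/.OO/.X.]: (1,0)[XOX/XOO/.X.]-1* (2,0)[XOX/.OO/XX.]-1 (2,2)[XOX/.OO/.XX]-1
p3 O@[XOX/XOO/.X.]: (2,0)[XOX/XOO/OX.]+1* (2,2)[XOX/XOO/.XO]-1
p4 X@[XOX/XOO/OX.] terminal -1; root [X.X/.OO/.X.] d5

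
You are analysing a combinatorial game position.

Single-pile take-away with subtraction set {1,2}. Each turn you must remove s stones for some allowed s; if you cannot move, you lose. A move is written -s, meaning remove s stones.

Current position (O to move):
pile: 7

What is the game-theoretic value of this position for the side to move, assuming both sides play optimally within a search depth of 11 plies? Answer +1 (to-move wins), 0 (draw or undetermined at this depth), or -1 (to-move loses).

ply 1, O at 7 | -1=+1→6*; -2=-1→5
ply 2, X at 6 | -1=-1→5*; -2=-1→4
ply 3, O at 5 | -1=-1→4; -2=+1→3*
ply 4, X at 3 | -1=-1→2*; -2=-1→1
ply 5, O at 2 | -1=-1→1; -2=+1→0*
ply 6: 0 is terminal -1 (X); from 7 depth 11

value(7, O) = +1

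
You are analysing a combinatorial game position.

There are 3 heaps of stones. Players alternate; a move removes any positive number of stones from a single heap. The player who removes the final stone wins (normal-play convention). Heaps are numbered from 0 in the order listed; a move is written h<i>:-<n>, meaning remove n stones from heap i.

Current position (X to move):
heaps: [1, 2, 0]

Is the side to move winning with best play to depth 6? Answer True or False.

ply 1, X at (1,2,0) | h0:-1=-1→(0,2,0); h1:-1=+1→(1,1,0)*; h1:-2=-1→(1,0,0)
ply 2, O at (1,1,0) | h0:-1=-1→(0,1,0)*; h1:-1=-1→(1,0,0)
ply 3, X at (0,1,0) | h1:-1=+1→(0,0,0)*
ply 4: (0,0,0) is terminal -1 (O); from (1,2,0) depth 6

X winning at [(1,2,0)]: True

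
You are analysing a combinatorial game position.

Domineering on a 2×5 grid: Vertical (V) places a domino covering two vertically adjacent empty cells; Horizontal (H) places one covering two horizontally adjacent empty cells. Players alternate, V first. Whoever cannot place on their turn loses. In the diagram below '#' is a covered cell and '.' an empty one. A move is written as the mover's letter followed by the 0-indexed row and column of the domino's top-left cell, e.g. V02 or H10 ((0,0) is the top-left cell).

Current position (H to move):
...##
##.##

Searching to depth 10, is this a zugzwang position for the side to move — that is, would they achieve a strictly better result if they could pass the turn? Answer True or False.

zugzwang(...##/##.##, H) = False

p1 H@[...##/##.##]: H00[##.##/##.##]-1 H01[.####/##.##]+1*
p2 V@[.####/##.##] terminal -1; root [...##/##.##] d10
pass branch (V moves first from the same position):
  | p1 V@[...##/##.##]: V02[..###/#####]-1*
  | p2 H@[..###/#####]: H00[#####/#####]+1*
  | p3 V@[#####/#####] terminal -1; root [...##/##.##] d10
H moving scores +1; H passing scores +1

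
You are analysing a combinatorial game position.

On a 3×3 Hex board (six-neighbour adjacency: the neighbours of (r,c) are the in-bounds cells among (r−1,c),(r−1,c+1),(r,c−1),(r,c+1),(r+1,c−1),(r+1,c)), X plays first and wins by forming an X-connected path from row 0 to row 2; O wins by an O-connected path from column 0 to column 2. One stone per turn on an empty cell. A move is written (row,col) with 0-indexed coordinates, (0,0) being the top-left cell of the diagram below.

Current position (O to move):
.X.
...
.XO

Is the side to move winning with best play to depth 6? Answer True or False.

p1 O@[.X./.../.XO]: (0,0)[OX./.../.XO]-1 (0,2)[.XO/.../.XO]-1 (1,0)[.X./O../.XO]-1 (1,1)[.X./.O./.XO]+1* (1,2)[.X./..O/.XO]-1 (2,0)[.X./.../OXO]-1
p2 X@[.X./.O./.XO]: (0,0)[XX./.O./.XO]-1* (0,2)[.XX/.O./.XO]-1 (1,0)[.X./XO./.XO]-1 (1,2)[.X./.OX/.XO]-1 (2,0)[.X./.O./XXO]-1
p3 O@[XX./.O./.XO]: (0,2)[XXO/.O./.XO]+1* (1,0)[XX./OO./.XO]+1 (1,2)[XX./.OO/.XO]+1 (2,0)[XX./.O./OXO]+1
p4 X@[XXO/.O./.XO]: (1,0)[XXO/XO./.XO]-1* (1,2)[XXO/.OX/.XO]-1 (2,0)[XXO/.O./XXO]-1
p5 O@[XXO/XO./.XO]: (1,2)[XXO/XOO/.XO]-1 (2,0)[XXO/XO./OXO]+1*
p6 X@[XXO/XO./OXO] terminal -1; root [.X./.../.XO] d6

O winning at [.X./.../.XO]: True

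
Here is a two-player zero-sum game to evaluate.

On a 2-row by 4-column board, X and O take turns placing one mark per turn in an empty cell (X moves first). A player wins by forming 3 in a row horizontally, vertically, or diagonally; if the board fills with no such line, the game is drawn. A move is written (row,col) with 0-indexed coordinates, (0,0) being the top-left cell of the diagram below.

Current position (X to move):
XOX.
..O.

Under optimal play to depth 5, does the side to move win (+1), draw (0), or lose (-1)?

p1 X@[XOX./..O.]: (0,3)[XOXX/..O.]-1 (1,0)[XOX./X.O.]+0* (1,1)[XOX./.XO.]+0 (1,3)[XOX./..OX]+0
p2 O@[XOX./X.O.]: (0,3)[XOXO/X.O.]+0* (1,1)[XOX./XOO.]+0 (1,3)[XOX./X.OO]+0
p3 X@[XOXO/X.O.]: (1,1)[XOXO/XXO.]+0* (1,3)[XOXO/X.OX]+0
p4 O@[XOXO/XXO.]: (1,3)[XOXO/XXOO]+0*
p5 X@[XOXO/XXOO] terminal +0; root [XOX./..O.] d5

value(XOX./..O., X) = 0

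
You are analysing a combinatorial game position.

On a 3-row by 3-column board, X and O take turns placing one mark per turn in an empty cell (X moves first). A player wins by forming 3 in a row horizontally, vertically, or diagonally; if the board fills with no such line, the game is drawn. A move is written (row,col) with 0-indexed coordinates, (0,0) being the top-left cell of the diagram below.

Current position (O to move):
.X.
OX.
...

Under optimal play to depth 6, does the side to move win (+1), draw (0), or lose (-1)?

ply 1, O at .X./OX./... | (0,0)=-1→OX./OX./...*; (0,2)=-1→.XO/OX./...; (1,2)=-1→.X./OXO/...; (2,0)=-1→.X./OX./O..; (2,1)=-1→.X./OX./.O.; (2,2)=-1→.X./OX./..O
ply 2, X at OX./OX./... | (0,2)=-1→OXX/OX./...; (1,2)=-1→OX./OXX/...; (2,0)=+1→OX./OX./X..*; (2,1)=+1→OX./OX./.X.; (2,2)=-1→OX./OX./..X
ply 3, O at OX./OX./X.. | (0,2)=-1→OXO/OX./X..*; (1,2)=-1→OX./OXO/X..; (2,1)=-1→OX./OX./XO.; (2,2)=-1→OX./OX./X.O
ply 4, X at OXO/OX./X.. | (1,2)=+0→OXO/OXX/X..; (2,1)=+1→OXO/OX./XX.*; (2,2)=+0→OXO/OX./X.X
ply 5: OXO/OX./XX. is terminal -1 (O); from .X./OX./... depth 6

value(.X./OX./..., O) = -1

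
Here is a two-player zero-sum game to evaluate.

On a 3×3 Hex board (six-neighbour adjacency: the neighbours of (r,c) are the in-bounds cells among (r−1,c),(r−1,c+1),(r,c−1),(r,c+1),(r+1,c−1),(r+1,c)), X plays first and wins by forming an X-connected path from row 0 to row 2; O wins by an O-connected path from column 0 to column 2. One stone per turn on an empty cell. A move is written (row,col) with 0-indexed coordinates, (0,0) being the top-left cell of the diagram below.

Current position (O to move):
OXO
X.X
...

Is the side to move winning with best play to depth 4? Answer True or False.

ply 1, O at OXO/X.X/... | (1,1)=-1→OXO/XOX/...*; (2,0)=-1→OXO/X.X/O..; (2,1)=-1→OXO/X.X/.O.; (2,2)=-1→OXO/X.X/..O
ply 2, X at OXO/XOX/... | (2,0)=+1→OXO/XOX/X..*; (2,1)=-1→OXO/XOX/.X.; (2,2)=-1→OXO/XOX/..X
ply 3: OXO/XOX/X.. is terminal -1 (O); from OXO/X.X/... depth 4

O winning at [OXO/X.X/...]: False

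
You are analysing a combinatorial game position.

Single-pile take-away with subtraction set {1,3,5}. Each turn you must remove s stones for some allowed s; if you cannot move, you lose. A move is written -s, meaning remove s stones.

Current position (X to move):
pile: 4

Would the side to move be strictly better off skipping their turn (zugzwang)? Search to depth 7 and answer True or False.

zugzwang(4, X) = True

p1 X@[4]: -1[3]-1* -3[1]-1
p2 O@[3]: -1[2]+1* -3[0]+1
p3 X@[2]: -1[1]-1*
p4 O@[1]: -1[0]+1*
p5 X@[0] terminal -1; root [4] d7
pass branch (O moves first from the same position):
  | p1 O@[4]: -1[3]-1* -3[1]-1
  | p2 X@[3]: -1[2]+1* -3[0]+1
  | p3 O@[2]: -1[1]-1*
  | p4 X@[1]: -1[0]+1*
  | p5 O@[0] terminal -1; root [4] d7
X moving scores -1; X passing scores +1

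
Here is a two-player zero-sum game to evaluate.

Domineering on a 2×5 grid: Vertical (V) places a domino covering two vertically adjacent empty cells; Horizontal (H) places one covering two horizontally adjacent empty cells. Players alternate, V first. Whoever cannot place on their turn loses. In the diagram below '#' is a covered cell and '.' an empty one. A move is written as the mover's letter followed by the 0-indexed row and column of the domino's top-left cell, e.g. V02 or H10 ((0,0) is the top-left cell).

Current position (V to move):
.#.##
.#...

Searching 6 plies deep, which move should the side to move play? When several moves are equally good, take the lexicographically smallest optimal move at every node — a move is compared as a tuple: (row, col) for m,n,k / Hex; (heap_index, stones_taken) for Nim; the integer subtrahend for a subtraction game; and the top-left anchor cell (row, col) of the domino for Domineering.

[.#.##/.#...] V move#1: V00:-1/##.##/##..., V02:+1/.####/.##..*
[.####/.##..] H move#2: H13:-1/.####/.####*
[.####/.####] V move#3: V00:+1/#####/#####*
[#####/#####] end (terminal -1, H#4); searched .#.##/.#... to 6

V's best at [.#.##/.#...]: V02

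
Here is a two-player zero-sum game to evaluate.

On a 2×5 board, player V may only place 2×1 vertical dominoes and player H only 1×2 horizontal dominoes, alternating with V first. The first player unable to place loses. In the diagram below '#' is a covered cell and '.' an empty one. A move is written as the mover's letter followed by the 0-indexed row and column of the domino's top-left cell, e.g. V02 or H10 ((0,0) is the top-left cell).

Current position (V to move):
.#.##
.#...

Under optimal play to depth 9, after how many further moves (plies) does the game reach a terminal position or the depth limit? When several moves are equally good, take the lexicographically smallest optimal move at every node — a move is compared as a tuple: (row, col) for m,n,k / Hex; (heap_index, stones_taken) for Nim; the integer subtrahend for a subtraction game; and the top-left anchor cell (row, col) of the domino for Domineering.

PV length from [.#.##/.#...]: 3 plies

[.#.##/.#...] V move#1: V00:-1/##.##/##..., V02:+1/.####/.##..*
[.####/.##..] H move#2: H13:-1/.####/.####*
[.####/.####] V move#3: V00:+1/#####/#####*
[#####/#####] end (terminal -1, H#4); searched .#.##/.#... to 9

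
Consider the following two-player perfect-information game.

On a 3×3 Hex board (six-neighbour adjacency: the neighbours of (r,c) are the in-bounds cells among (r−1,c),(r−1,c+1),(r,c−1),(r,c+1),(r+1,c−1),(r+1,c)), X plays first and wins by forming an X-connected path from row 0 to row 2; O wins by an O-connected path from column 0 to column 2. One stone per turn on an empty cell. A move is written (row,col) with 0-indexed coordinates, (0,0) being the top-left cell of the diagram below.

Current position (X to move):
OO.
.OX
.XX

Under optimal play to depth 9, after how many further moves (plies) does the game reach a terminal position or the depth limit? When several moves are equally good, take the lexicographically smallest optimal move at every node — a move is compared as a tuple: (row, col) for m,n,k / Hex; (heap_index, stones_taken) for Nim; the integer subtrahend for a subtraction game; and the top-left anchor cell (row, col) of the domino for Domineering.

PV length from [OO./.OX/.XX]: 1 ply

[OO./.OX/.XX] X move#1: (0,2):+1/OOX/.OX/.XX*, (1,0):-1/OO./XOX/.XX, (2,0):-1/OO./.OX/XXX
[OOX/.OX/.XX] end (terminal -1, O#2); searched OO./.OX/.XX to 9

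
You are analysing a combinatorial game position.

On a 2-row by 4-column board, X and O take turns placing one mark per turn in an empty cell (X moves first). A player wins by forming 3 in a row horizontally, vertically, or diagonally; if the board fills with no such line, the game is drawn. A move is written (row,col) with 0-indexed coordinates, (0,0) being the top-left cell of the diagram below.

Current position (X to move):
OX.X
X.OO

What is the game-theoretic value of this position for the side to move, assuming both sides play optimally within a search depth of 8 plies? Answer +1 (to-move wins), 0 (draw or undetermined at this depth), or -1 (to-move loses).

value(OX.X/X.OO, X) = +1

ply 1, X at OX.X/X.OO | (0,2)=+1→OXXX/X.OO*; (1,1)=+0→OX.X/XXOO
ply 2: OXXX/X.OO is terminal -1 (O); from OX.X/X.OO depth 8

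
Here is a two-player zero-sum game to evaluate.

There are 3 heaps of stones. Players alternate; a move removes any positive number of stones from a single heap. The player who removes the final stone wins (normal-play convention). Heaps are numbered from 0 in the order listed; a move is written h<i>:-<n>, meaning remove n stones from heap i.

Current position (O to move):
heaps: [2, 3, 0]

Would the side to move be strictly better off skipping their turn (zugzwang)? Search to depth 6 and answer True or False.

ply 1, O at (2,3,0) | h0:-1=-1→(1,3,0); h0:-2=-1→(0,3,0); h1:-1=+1→(2,2,0)*; h1:-2=-1→(2,1,0); h1:-3=-1→(2,0,0)
ply 2, X at (2,2,0) | h0:-1=-1→(1,2,0)*; h0:-2=-1→(0,2,0); h1:-1=-1→(2,1,0); h1:-2=-1→(2,0,0)
ply 3, O at (1,2,0) | h0:-1=-1→(0,2,0); h1:-1=+1→(1,1,0)*; h1:-2=-1→(1,0,0)
ply 4, X at (1,1,0) | h0:-1=-1→(0,1,0)*; h1:-1=-1→(1,0,0)
ply 5, O at (0,1,0) | h1:-1=+1→(0,0,0)*
ply 6: (0,0,0) is terminal -1 (X); from (2,3,0) depth 6
pass branch (X moves first from the same position):
  | ply 1, X at (2,3,0) | h0:-1=-1→(1,3,0); h0:-2=-1→(0,3,0); h1:-1=+1→(2,2,0)*; h1:-2=-1→(2,1,0); h1:-3=-1→(2,0,0)
  | ply 2, O at (2,2,0) | h0:-1=-1→(1,2,0)*; h0:-2=-1→(0,2,0); h1:-1=-1→(2,1,0); h1:-2=-1→(2,0,0)
  | ply 3, X at (1,2,0) | h0:-1=-1→(0,2,0); h1:-1=+1→(1,1,0)*; h1:-2=-1→(1,0,0)
  | ply 4, O at (1,1,0) | h0:-1=-1→(0,1,0)*; h1:-1=-1→(1,0,0)
  | ply 5, X at (0,1,0) | h1:-1=+1→(0,0,0)*
  | ply 6: (0,0,0) is terminal -1 (O); from (2,3,0) depth 6
O moving scores +1; O passing scores -1

zugzwang((2,3,0), O) = False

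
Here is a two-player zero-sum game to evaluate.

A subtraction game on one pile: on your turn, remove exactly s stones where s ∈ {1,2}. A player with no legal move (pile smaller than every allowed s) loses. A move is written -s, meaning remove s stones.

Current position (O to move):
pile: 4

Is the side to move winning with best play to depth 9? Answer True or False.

O winning at [4]: True

p1 O@[4]: -1[3]+1* -2[2]-1
p2 X@[3]: -1[2]-1* -2[1]-1
p3 O@[2]: -1[1]-1 -2[0]+1*
p4 X@[0] terminal -1; root [4] d9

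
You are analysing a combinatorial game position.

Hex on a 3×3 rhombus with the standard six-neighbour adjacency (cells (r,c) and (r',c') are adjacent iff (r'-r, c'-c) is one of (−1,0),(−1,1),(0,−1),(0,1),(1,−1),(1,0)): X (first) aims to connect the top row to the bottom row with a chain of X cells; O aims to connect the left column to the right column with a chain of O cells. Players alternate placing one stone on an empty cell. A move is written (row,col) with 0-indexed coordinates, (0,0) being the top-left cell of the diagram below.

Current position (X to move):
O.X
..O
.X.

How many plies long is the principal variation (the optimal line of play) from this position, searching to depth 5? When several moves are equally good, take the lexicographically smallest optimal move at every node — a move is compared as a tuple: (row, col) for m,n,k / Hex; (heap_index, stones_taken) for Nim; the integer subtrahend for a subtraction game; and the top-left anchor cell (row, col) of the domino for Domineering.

p1 X@[O.X/..O/.X.]: (0,1)[OXX/..O/.X.]-1 (1,0)[O.X/X.O/.X.]-1 (1,1)[O.X/.XO/.X.]+1* (2,0)[O.X/..O/XX.]-1 (2,2)[O.X/..O/.XX]-1
p2 O@[O.X/.XO/.X.] terminal -1; root [O.X/..O/.X.] d5

PV length from [O.X/..O/.X.]: 1 ply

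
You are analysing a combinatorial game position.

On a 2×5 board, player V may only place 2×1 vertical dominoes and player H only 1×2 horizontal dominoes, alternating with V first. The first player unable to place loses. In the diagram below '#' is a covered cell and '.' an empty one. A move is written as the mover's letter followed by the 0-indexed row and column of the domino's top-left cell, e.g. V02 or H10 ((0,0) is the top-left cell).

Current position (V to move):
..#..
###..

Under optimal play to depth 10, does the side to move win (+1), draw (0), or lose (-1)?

value(..#../###.., V) = +1

[..#../###..] V move#1: V03:+1/..##./####.*, V04:+1/..#.#/###.#
[..##./####.] H move#2: H00:-1/####./####.*
[####./####.] V move#3: V04:+1/#####/#####*
[#####/#####] end (terminal -1, H#4); searched ..#../###.. to 10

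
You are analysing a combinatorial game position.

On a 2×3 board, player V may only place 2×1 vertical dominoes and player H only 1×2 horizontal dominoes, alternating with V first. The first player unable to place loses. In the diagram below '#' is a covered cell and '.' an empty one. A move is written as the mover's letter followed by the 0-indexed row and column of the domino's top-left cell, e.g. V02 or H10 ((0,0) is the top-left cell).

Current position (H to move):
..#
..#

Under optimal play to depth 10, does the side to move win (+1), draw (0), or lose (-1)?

value(..#/..#, H) = +1

ply 1, H at ..#/..# | H00=+1→###/..#*; H10=+1→..#/###
ply 2: ###/..# is terminal -1 (V); from ..#/..# depth 10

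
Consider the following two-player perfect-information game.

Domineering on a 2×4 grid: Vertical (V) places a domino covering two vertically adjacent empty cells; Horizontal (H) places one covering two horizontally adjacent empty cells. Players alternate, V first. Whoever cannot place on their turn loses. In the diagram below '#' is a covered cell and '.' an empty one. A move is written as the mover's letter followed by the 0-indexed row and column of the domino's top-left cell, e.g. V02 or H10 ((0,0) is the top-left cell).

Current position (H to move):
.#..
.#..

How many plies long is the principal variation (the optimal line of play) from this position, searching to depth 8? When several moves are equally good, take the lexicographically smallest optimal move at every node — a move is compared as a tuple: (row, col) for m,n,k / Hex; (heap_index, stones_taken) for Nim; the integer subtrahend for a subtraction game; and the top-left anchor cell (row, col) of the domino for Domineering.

p1 H@[.#../.#..]: H02[.###/.#..]+1* H12[.#../.###]+1
p2 V@[.###/.#..]: V00[####/##..]-1*
p3 H@[####/##..]: H12[####/####]+1*
p4 V@[####/####] terminal -1; root [.#../.#..] d8

PV length from [.#../.#..]: 3 plies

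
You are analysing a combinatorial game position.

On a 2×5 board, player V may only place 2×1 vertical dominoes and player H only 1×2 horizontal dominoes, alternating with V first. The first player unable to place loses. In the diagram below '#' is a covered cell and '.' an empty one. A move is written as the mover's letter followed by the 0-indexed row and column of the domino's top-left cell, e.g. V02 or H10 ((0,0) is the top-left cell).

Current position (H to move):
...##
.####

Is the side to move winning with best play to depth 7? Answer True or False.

H winning at [...##/.####]: True

[...##/.####] H move#1: H00:+1/##.##/.####*, H01:-1/.####/.####
[##.##/.####] end (terminal -1, V#2); searched ...##/.#### to 7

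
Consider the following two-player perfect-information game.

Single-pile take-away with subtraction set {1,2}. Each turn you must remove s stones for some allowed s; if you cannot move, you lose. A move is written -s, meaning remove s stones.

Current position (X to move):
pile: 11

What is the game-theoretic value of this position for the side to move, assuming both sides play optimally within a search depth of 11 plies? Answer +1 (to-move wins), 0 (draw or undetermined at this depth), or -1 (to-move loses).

ply 1, X at 11 | -1=-1→10; -2=+1→9*
ply 2, O at 9 | -1=-1→8*; -2=-1→7
ply 3, X at 8 | -1=-1→7; -2=+1→6*
ply 4, O at 6 | -1=-1→5*; -2=-1→4
ply 5, X at 5 | -1=-1→4; -2=+1→3*
ply 6, O at 3 | -1=-1→2*; -2=-1→1
ply 7, X at 2 | -1=-1→1; -2=+1→0*
ply 8: 0 is terminal -1 (O); from 11 depth 11

value(11, X) = +1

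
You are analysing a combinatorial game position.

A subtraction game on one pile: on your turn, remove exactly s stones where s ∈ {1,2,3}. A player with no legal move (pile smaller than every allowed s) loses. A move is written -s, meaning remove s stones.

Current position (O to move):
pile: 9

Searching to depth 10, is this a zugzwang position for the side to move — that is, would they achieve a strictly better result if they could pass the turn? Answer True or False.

ply 1, O at 9 | -1=+1→8*; -2=-1→7; -3=-1→6
ply 2, X at 8 | -1=-1→7*; -2=-1→6; -3=-1→5
ply 3, O at 7 | -1=-1→6; -2=-1→5; -3=+1→4*
ply 4, X at 4 | -1=-1→3*; -2=-1→2; -3=-1→1
ply 5, O at 3 | -1=-1→2; -2=-1→1; -3=+1→0*
ply 6: 0 is terminal -1 (X); from 9 depth 10
suppose O passes — search the same position with X to move:
pass> ply 1, X at 9 | -1=+1→8*; -2=-1→7; -3=-1→6
pass> ply 2, O at 8 | -1=-1→7*; -2=-1→6; -3=-1→5
pass> ply 3, X at 7 | -1=-1→6; -2=-1→5; -3=+1→4*
pass> ply 4, O at 4 | -1=-1→3*; -2=-1→2; -3=-1→1
pass> ply 5, X at 3 | -1=-1→2; -2=-1→1; -3=+1→0*
pass> ply 6: 0 is terminal -1 (O); from 9 depth 10
for O: play +1, pass -1

zugzwang(9, O) = False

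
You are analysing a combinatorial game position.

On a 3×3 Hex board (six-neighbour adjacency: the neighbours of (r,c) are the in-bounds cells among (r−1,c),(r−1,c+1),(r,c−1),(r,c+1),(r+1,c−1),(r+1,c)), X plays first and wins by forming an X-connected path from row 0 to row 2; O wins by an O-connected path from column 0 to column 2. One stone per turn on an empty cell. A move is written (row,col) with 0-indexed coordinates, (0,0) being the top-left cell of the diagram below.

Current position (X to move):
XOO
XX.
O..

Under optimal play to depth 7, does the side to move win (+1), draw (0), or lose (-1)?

p1 X@[XOO/XX./O..]: (1,2)[XOO/XXX/O..]+1* (2,1)[XOO/XX./OX.]+1 (2,2)[XOO/XX./O.X]+1
p2 O@[XOO/XXX/O..]: (2,1)[XOO/XXX/OO.]-1* (2,2)[XOO/XXX/O.O]-1
p3 X@[XOO/XXX/OO.]: (2,2)[XOO/XXX/OOX]+1*
p4 O@[XOO/XXX/OOX] terminal -1; root [XOO/XX./O..] d7

value(XOO/XX./O.., X) = +1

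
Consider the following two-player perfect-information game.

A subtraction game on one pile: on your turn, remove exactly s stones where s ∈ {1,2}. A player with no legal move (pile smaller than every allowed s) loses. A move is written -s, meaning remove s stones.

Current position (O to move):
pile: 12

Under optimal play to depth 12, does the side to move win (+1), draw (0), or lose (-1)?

value(12, O) = -1

ply 1, O at 12 | -1=-1→11*; -2=-1→10
ply 2, X at 11 | -1=-1→10; -2=+1→9*
ply 3, O at 9 | -1=-1→8*; -2=-1→7
ply 4, X at 8 | -1=-1→7; -2=+1→6*
ply 5, O at 6 | -1=-1→5*; -2=-1→4
ply 6, X at 5 | -1=-1→4; -2=+1→3*
ply 7, O at 3 | -1=-1→2*; -2=-1→1
ply 8, X at 2 | -1=-1→1; -2=+1→0*
ply 9: 0 is terminal -1 (O); from 12 depth 12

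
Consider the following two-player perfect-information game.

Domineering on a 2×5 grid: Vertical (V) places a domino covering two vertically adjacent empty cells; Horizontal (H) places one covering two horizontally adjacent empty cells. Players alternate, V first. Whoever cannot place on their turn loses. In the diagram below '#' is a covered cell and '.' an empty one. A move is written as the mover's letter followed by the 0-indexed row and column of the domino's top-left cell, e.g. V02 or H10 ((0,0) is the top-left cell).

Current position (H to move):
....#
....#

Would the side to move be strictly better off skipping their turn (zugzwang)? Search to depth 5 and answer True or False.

zugzwang(....#/....#, H) = False

ply 1, H at ....#/....# | H00=-1→##..#/....#; H01=+1→.##.#/....#*; H02=-1→..###/....#; H10=-1→....#/##..#; H11=+1→....#/.##.#; H12=-1→....#/..###
ply 2, V at .##.#/....# | V00=-1→###.#/#...#*; V03=-1→.####/...##
ply 3, H at ###.#/#...# | H11=-1→###.#/###.#; H12=+1→###.#/#.###*
ply 4: ###.#/#.### is terminal -1 (V); from ....#/....# depth 5
suppose H passes — search the same position with V to move:
pass> ply 1, V at ....#/....# | V00=-1→#...#/#...#*; V01=-1→.#..#/.#..#; V02=-1→..#.#/..#.#; V03=-1→...##/...##
pass> ply 2, H at #...#/#...# | H01=+1→###.#/#...#*; H02=+1→#.###/#...#; H11=+1→#...#/###.#; H12=+1→#...#/#.###
pass> ply 3, V at ###.#/#...# | V03=-1→#####/#..##*
pass> ply 4, H at #####/#..## | H11=+1→#####/#####*
pass> ply 5: #####/##### is terminal -1 (V); from ....#/....# depth 5
for H: play +1, pass +1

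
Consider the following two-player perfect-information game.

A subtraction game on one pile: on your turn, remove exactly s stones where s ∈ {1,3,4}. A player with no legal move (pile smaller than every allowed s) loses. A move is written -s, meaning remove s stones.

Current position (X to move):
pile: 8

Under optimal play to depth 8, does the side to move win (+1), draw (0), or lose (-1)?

value(8, X) = +1

[8] X move#1: -1:+1/7*, -3:-1/5, -4:-1/4
[7] O move#2: -1:-1/6*, -3:-1/4, -4:-1/3
[6] X move#3: -1:-1/5, -3:-1/3, -4:+1/2*
[2] O move#4: -1:-1/1*
[1] X move#5: -1:+1/0*
[0] end (terminal -1, O#6); searched 8 to 8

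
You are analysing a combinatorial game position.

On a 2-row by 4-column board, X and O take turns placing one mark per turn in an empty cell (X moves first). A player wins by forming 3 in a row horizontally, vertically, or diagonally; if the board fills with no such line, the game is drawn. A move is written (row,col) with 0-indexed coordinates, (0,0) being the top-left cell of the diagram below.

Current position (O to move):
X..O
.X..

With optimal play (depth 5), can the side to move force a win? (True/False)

O winning at [X..O/.X..]: False

ply 1, O at X..O/.X.. | (0,1)=+0→XO.O/.X..*; (0,2)=+0→X.OO/.X..; (1,0)=+0→X..O/OX..; (1,2)=+0→X..O/.XO.; (1,3)=+0→X..O/.X.O
ply 2, X at XO.O/.X.. | (0,2)=+0→XOXO/.X..*; (1,0)=-1→XO.O/XX..; (1,2)=-1→XO.O/.XX.; (1,3)=-1→XO.O/.X.X
ply 3, O at XOXO/.X.. | (1,0)=+0→XOXO/OX..*; (1,2)=+0→XOXO/.XO.; (1,3)=+0→XOXO/.X.O
ply 4, X at XOXO/OX.. | (1,2)=+0→XOXO/OXX.*; (1,3)=+0→XOXO/OX.X
ply 5, O at XOXO/OXX. | (1,3)=+0→XOXO/OXXO*
ply 6: XOXO/OXXO is terminal +0 (X); from X..O/.X.. depth 5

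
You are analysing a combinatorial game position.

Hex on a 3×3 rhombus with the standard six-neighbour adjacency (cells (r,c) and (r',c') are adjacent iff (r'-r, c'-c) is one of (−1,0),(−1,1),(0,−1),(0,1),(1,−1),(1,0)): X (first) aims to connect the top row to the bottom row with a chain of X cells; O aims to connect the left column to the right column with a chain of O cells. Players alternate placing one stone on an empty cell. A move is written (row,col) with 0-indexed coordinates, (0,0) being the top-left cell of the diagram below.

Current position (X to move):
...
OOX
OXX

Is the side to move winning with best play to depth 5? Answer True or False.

X winning at [.../OOX/OXX]: True

p1 X@[.../OOX/OXX]: (0,0)[X../OOX/OXX]-1 (0,1)[.X./OOX/OXX]-1 (0,2)[..X/OOX/OXX]+1*
p2 O@[..X/OOX/OXX] terminal -1; root [.../OOX/OXX] d5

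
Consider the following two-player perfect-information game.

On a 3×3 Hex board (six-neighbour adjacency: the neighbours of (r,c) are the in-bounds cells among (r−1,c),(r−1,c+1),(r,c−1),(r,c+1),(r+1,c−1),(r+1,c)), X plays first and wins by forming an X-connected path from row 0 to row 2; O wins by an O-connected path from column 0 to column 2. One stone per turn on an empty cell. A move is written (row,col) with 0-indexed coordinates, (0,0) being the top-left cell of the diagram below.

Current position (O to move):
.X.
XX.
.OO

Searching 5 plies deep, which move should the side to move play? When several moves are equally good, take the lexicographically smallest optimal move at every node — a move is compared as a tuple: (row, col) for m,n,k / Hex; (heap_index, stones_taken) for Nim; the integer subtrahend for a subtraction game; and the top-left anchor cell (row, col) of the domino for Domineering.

O's best at [.X./XX./.OO]: (2,0)

p1 O@[.X./XX./.OO]: (0,0)[OX./XX./.OO]-1 (0,2)[.XO/XX./.OO]-1 (1,2)[.X./XXO/.OO]-1 (2,0)[.X./XX./OOO]+1*
p2 X@[.X./XX./OOO] terminal -1; root [.X./XX./.OO] d5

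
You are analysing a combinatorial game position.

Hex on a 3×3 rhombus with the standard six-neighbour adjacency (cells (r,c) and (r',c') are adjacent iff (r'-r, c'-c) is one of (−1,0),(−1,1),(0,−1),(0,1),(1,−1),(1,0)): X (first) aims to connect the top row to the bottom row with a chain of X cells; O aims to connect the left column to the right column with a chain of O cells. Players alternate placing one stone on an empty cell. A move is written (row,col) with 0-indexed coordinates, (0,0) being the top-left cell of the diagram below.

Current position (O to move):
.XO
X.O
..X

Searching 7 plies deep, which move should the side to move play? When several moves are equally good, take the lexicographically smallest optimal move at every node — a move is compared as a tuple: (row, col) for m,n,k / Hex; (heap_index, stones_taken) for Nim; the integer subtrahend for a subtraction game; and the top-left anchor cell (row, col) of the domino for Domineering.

O's best at [.XO/X.O/..X]: (2,0)

p1 O@[.XO/X.O/..X]: (0,0)[OXO/X.O/..X]-1 (1,1)[.XO/XOO/..X]-1 (2,0)[.XO/X.O/O.X]+1* (2,1)[.XO/X.O/.OX]-1
p2 X@[.XO/X.O/O.X]: (0,0)[XXO/X.O/O.X]-1* (1,1)[.XO/XXO/O.X]-1 (2,1)[.XO/X.O/OXX]-1
p3 O@[XXO/X.O/O.X]: (1,1)[XXO/XOO/O.X]+1* (2,1)[XXO/X.O/OOX]+1
p4 X@[XXO/XOO/O.X] terminal -1; root [.XO/X.O/..X] d7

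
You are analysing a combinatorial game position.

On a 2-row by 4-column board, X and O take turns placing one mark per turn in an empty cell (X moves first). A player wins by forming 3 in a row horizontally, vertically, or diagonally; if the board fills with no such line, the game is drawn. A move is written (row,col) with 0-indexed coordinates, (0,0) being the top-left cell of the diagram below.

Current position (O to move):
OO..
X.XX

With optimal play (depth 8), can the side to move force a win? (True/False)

O winning at [OO../X.XX]: True

[OO../X.XX] O move#1: (0,2):+1/OOO./X.XX*, (0,3):-1/OO.O/X.XX, (1,1):+0/OO../XOXX
[OOO./X.XX] end (terminal -1, X#2); searched OO../X.XX to 8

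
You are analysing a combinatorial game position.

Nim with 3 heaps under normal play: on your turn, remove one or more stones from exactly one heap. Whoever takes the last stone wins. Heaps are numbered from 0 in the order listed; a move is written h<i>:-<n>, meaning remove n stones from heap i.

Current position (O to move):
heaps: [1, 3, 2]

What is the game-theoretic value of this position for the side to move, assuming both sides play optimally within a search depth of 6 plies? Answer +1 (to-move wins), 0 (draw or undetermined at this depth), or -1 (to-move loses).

value((1,3,2), O) = -1

ply 1, O at (1,3,2) | h0:-1=-1→(0,3,2)*; h1:-1=-1→(1,2,2); h1:-2=-1→(1,1,2); h1:-3=-1→(1,0,2); h2:-1=-1→(1,3,1); h2:-2=-1→(1,3,0)
ply 2, X at (0,3,2) | h1:-1=+1→(0,2,2)*; h1:-2=-1→(0,1,2); h1:-3=-1→(0,0,2); h2:-1=-1→(0,3,1); h2:-2=-1→(0,3,0)
ply 3, O at (0,2,2) | h1:-1=-1→(0,1,2)*; h1:-2=-1→(0,0,2); h2:-1=-1→(0,2,1); h2:-2=-1→(0,2,0)
ply 4, X at (0,1,2) | h1:-1=-1→(0,0,2); h2:-1=+1→(0,1,1)*; h2:-2=-1→(0,1,0)
ply 5, O at (0,1,1) | h1:-1=-1→(0,0,1)*; h2:-1=-1→(0,1,0)
ply 6, X at (0,0,1) | h2:-1=+1→(0,0,0)*
ply 7: (0,0,0) is terminal -1 (O); from (1,3,2) depth 6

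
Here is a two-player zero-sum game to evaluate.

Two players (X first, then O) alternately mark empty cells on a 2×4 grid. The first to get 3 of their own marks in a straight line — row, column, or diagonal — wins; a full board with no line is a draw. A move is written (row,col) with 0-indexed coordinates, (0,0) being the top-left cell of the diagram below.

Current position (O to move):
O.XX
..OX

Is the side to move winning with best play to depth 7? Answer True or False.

O winning at [O.XX/..OX]: False

[O.XX/..OX] O move#1: (0,1):+0/OOXX/..OX*, (1,0):-1/O.XX/O.OX, (1,1):-1/O.XX/.OOX
[OOXX/..OX] X move#2: (1,0):+0/OOXX/X.OX*, (1,1):+0/OOXX/.XOX
[OOXX/X.OX] O move#3: (1,1):+0/OOXX/XOOX*
[OOXX/XOOX] end (terminal +0, X#4); searched O.XX/..OX to 7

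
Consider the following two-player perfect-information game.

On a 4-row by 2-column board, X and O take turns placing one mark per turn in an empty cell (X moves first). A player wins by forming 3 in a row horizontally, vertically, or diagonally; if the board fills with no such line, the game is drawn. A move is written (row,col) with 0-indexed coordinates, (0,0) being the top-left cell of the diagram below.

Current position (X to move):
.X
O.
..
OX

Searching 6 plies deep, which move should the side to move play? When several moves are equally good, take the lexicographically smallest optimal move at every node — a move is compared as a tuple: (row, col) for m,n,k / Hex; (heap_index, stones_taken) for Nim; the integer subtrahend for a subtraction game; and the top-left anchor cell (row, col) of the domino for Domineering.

p1 X@[.X/O./../OX]: (0,0)[XX/O./../OX]-1 (1,1)[.X/OX/../OX]-1 (2,0)[.X/O./X./OX]+0* (2,1)[.X/O./.X/OX]-1
p2 O@[.X/O./X./OX]: (0,0)[OX/O./X./OX]+0* (1,1)[.X/OO/X./OX]+0 (2,1)[.X/O./XO/OX]+0
p3 X@[OX/O./X./OX]: (1,1)[OX/OX/X./OX]+0* (2,1)[OX/O./XX/OX]+0
p4 O@[OX/OX/X./OX]: (2,1)[OX/OX/XO/OX]+0*
p5 X@[OX/OX/XO/OX] terminal +0; root [.X/O./../OX] d6

X's best at [.X/O./../OX]: (2,0)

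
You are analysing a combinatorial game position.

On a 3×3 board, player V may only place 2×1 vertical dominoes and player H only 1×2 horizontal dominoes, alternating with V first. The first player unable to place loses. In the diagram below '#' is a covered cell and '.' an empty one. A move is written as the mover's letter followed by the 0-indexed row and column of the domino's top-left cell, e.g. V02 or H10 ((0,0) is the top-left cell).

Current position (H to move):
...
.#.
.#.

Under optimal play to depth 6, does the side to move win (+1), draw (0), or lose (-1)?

ply 1, H at .../.#./.#. | H00=-1→##./.#./.#.*; H01=-1→.##/.#./.#.
ply 2, V at ##./.#./.#. | V02=+1→###/.##/.#.*; V10=+1→##./##./##.; V12=+1→##./.##/.##
ply 3: ###/.##/.#. is terminal -1 (H); from .../.#./.#. depth 6

value(.../.#./.#., H) = -1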